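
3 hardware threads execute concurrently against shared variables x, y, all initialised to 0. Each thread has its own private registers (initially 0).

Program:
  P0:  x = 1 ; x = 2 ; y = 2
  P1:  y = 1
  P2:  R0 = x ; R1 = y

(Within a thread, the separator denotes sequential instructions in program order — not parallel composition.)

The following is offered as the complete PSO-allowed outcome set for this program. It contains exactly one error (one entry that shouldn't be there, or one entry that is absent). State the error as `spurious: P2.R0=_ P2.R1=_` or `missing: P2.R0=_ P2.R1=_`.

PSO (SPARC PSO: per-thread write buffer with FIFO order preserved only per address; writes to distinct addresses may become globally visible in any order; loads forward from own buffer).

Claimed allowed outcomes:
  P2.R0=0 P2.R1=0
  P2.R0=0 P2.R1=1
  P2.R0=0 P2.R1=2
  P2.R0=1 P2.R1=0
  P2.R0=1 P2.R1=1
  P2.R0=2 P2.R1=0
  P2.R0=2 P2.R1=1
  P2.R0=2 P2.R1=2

missing: P2.R0=1 P2.R1=2

outcome vector order: (P2.R0,P2.R1)
under PSO → (0,0); (0,1); (0,2); (1,0); (1,1); (1,2); (2,0); (2,1); (2,2)
PSO∖claimed = {(1,2)}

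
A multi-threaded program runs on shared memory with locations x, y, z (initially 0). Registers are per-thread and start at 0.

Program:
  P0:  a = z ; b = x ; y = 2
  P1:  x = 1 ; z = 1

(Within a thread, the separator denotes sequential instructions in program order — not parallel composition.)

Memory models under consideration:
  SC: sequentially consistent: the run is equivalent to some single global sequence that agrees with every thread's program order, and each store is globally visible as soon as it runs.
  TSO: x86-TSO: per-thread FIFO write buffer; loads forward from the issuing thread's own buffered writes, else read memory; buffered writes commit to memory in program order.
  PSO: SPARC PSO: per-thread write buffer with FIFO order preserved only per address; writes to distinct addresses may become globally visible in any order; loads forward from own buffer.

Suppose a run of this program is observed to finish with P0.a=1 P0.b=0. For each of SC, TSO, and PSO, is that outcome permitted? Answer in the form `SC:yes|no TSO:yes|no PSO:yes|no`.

outcome vector order: (P0.a,P0.b)
under SC → (0,0) (0,1) (1,1)
under TSO → (0,0) (0,1) (1,1)
under PSO → (0,0) (0,1) (1,0) (1,1)
target (1,0) ∈ {PSO}

SC:no TSO:no PSO:yes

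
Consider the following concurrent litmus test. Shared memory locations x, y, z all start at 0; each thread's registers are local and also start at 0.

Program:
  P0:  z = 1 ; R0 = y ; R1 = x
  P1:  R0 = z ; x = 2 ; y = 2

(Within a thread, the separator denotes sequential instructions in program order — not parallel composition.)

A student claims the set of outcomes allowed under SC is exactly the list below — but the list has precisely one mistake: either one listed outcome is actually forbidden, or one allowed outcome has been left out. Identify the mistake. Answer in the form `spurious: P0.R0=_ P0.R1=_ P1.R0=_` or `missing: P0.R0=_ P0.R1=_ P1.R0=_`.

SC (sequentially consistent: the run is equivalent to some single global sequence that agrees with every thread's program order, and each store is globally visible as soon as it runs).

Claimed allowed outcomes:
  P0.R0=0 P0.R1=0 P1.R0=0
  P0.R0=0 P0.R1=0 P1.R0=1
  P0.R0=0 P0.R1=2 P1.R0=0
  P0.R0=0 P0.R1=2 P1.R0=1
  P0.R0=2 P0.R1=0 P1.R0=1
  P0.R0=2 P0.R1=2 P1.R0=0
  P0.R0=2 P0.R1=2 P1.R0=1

outcome vector order: (P0.R0,P0.R1,P1.R0)
[SC] allowed = {000; 001; 020; 021; 220; 221}
claimed∖SC = {201}

spurious: P0.R0=2 P0.R1=0 P1.R0=1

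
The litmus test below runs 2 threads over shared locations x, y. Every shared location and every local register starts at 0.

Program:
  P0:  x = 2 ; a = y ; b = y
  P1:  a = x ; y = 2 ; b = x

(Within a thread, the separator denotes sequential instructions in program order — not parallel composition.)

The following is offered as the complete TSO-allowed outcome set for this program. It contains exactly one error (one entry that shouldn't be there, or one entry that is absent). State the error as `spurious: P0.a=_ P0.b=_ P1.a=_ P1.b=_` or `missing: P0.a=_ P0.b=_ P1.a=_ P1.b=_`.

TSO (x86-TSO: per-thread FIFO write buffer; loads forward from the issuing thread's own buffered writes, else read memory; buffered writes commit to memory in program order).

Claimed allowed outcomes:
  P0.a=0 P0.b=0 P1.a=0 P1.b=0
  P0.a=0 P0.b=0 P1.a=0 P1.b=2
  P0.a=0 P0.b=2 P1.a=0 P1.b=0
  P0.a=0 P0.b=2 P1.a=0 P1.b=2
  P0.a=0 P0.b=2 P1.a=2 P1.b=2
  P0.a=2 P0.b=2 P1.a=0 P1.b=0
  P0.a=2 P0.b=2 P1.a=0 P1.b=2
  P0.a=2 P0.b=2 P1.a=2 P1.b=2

outcome vector order: (P0.a,P0.b,P1.a,P1.b)
under TSO → <0 0 0 0>, <0 0 0 2>, <0 0 2 2>, <0 2 0 0>, <0 2 0 2>, <0 2 2 2>, <2 2 0 0>, <2 2 0 2>, <2 2 2 2>
TSO∖claimed = {<0 0 2 2>}

missing: P0.a=0 P0.b=0 P1.a=2 P1.b=2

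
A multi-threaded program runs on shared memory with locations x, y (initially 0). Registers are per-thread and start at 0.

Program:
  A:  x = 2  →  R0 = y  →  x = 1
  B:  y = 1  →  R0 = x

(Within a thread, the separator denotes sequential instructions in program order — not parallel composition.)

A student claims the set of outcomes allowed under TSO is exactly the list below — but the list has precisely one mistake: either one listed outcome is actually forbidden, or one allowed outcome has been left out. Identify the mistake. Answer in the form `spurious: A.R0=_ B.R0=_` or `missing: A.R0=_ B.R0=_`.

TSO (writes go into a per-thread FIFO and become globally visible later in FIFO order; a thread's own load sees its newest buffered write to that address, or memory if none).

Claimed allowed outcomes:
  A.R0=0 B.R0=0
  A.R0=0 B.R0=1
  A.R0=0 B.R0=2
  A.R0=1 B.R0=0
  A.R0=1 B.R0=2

missing: A.R0=1 B.R0=1

outcome vector order: (A.R0,B.R0)
[TSO] allowed = {<0 0>, <0 1>, <0 2>, <1 0>, <1 1>, <1 2>}
TSO∖claimed = {<1 1>}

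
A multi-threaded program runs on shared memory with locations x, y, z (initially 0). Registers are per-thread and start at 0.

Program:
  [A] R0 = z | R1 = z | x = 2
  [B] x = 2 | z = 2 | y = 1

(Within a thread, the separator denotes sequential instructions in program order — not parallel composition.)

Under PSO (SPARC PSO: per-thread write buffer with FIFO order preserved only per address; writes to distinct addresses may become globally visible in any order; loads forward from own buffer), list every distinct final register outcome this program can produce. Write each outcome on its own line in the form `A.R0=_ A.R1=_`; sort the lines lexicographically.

A.R0=0 A.R1=0
A.R0=0 A.R1=2
A.R0=2 A.R1=2

outcome vector order: (A.R0,A.R1)
|PSO outcomes| = 3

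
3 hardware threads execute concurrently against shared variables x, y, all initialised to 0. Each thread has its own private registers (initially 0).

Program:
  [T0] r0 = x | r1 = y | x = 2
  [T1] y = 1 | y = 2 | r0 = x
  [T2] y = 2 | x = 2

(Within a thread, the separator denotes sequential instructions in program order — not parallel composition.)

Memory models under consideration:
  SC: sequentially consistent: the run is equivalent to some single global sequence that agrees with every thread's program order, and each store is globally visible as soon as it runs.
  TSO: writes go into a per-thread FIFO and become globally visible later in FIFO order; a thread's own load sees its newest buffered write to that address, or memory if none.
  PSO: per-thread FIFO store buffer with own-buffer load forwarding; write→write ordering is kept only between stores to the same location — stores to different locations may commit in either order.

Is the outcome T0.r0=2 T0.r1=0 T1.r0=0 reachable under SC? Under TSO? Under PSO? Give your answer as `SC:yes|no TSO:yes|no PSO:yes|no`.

outcome vector order: (T0.r0,T0.r1,T1.r0)
[SC] allowed = {000 002 010 012 020 022 212 220 222}
[TSO] allowed = {000 002 010 012 020 022 210 212 220 222}
[PSO] allowed = {000 002 010 012 020 022 200 202 210 212 220 222}
target 200 ∈ {PSO}

SC:no TSO:no PSO:yes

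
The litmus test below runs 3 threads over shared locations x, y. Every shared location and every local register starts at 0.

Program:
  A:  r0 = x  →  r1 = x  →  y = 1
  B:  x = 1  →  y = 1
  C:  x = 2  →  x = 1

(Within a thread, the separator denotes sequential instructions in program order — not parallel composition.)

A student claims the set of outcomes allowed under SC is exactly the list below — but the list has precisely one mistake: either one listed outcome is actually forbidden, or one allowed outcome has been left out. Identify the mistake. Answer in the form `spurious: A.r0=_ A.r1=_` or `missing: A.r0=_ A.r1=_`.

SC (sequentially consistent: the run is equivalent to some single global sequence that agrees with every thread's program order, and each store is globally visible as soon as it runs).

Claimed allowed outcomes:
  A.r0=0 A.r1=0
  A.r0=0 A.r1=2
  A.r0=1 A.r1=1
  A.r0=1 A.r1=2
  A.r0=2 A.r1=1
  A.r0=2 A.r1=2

missing: A.r0=0 A.r1=1

outcome vector order: (A.r0,A.r1)
SC: 7 outcomes — {00, 01, 02, 11, 12, 21, 22}
SC∖claimed = {01}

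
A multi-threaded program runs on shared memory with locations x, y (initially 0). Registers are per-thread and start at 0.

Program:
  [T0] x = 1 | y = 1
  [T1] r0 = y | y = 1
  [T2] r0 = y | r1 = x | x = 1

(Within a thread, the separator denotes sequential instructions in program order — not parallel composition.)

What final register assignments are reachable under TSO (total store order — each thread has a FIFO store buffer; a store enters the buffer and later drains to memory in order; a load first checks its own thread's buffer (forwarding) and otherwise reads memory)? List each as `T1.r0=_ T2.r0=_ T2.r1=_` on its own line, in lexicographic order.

T1.r0=0 T2.r0=0 T2.r1=0
T1.r0=0 T2.r0=0 T2.r1=1
T1.r0=0 T2.r0=1 T2.r1=0
T1.r0=0 T2.r0=1 T2.r1=1
T1.r0=1 T2.r0=0 T2.r1=0
T1.r0=1 T2.r0=0 T2.r1=1
T1.r0=1 T2.r0=1 T2.r1=1

outcome vector order: (T1.r0,T2.r0,T2.r1)
|TSO outcomes| = 7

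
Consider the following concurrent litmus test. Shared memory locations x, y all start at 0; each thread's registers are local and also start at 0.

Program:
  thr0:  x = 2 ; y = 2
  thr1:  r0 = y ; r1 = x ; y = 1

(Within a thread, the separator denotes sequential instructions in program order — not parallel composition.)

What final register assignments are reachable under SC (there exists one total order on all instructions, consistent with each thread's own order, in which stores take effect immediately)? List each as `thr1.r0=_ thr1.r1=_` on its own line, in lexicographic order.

thr1.r0=0 thr1.r1=0
thr1.r0=0 thr1.r1=2
thr1.r0=2 thr1.r1=2

outcome vector order: (thr1.r0,thr1.r1)
|SC outcomes| = 3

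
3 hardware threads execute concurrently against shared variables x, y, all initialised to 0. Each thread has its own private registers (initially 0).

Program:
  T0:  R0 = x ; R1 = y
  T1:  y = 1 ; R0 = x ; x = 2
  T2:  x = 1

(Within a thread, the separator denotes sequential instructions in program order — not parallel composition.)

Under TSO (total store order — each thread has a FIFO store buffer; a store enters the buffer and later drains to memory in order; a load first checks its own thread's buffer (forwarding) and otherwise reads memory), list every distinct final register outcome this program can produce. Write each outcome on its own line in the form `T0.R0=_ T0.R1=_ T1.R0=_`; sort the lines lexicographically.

outcome vector order: (T0.R0,T0.R1,T1.R0)
|TSO outcomes| = 10

T0.R0=0 T0.R1=0 T1.R0=0
T0.R0=0 T0.R1=0 T1.R0=1
T0.R0=0 T0.R1=1 T1.R0=0
T0.R0=0 T0.R1=1 T1.R0=1
T0.R0=1 T0.R1=0 T1.R0=0
T0.R0=1 T0.R1=0 T1.R0=1
T0.R0=1 T0.R1=1 T1.R0=0
T0.R0=1 T0.R1=1 T1.R0=1
T0.R0=2 T0.R1=1 T1.R0=0
T0.R0=2 T0.R1=1 T1.R0=1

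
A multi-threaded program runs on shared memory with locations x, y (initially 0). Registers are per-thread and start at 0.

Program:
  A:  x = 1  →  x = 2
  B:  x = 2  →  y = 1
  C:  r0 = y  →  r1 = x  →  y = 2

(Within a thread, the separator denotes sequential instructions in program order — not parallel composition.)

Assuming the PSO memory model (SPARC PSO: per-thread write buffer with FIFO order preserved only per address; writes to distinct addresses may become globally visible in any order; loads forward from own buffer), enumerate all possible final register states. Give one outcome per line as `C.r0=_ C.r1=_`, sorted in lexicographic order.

outcome vector order: (C.r0,C.r1)
|PSO outcomes| = 6

C.r0=0 C.r1=0
C.r0=0 C.r1=1
C.r0=0 C.r1=2
C.r0=1 C.r1=0
C.r0=1 C.r1=1
C.r0=1 C.r1=2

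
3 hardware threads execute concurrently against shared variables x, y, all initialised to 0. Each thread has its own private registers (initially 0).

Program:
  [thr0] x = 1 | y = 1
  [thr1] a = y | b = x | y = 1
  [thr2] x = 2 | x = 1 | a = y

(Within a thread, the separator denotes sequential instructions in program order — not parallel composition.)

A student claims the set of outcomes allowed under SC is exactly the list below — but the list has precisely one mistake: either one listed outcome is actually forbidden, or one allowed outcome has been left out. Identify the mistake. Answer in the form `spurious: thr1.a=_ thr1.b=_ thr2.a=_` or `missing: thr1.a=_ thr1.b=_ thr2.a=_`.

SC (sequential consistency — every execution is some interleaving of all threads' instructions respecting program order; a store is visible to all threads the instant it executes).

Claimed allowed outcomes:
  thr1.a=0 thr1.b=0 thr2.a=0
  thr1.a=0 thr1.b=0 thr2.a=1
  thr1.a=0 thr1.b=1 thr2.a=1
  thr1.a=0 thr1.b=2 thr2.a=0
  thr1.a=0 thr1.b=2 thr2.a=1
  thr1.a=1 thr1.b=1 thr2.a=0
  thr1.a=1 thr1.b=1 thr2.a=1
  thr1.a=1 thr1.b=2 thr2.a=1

outcome vector order: (thr1.a,thr1.b,thr2.a)
SC (9): 0/0/0, 0/0/1, 0/1/0, 0/1/1, 0/2/0, 0/2/1, 1/1/0, 1/1/1, 1/2/1
SC∖claimed = {0/1/0}

missing: thr1.a=0 thr1.b=1 thr2.a=0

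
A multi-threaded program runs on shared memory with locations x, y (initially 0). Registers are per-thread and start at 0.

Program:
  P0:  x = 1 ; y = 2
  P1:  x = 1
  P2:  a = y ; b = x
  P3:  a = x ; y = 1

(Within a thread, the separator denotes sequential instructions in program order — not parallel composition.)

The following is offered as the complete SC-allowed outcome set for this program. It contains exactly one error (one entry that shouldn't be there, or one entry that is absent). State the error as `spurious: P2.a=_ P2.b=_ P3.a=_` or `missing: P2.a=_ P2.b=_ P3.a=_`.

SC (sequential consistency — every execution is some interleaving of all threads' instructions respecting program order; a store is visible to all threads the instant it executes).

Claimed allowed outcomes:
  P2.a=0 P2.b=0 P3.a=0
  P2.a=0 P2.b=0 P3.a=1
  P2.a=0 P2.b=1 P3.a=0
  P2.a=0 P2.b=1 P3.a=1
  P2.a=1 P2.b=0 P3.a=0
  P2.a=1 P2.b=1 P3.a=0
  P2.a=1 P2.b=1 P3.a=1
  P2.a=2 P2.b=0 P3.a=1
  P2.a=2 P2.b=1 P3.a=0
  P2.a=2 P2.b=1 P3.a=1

outcome vector order: (P2.a,P2.b,P3.a)
under SC → <0 0 0>; <0 0 1>; <0 1 0>; <0 1 1>; <1 0 0>; <1 1 0>; <1 1 1>; <2 1 0>; <2 1 1>
claimed∖SC = {<2 0 1>}

spurious: P2.a=2 P2.b=0 P3.a=1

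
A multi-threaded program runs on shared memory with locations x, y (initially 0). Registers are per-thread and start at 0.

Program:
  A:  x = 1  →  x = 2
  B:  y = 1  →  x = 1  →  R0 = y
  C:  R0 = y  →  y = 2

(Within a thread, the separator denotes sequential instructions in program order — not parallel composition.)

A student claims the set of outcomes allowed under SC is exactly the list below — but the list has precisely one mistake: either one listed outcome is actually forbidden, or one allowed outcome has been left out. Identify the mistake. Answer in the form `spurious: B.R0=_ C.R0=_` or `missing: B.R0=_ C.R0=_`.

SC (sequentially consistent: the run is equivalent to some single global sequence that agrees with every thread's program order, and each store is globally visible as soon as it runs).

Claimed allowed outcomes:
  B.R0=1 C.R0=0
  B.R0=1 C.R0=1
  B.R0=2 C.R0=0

missing: B.R0=2 C.R0=1

outcome vector order: (B.R0,C.R0)
under SC → 1/0; 1/1; 2/0; 2/1
SC∖claimed = {2/1}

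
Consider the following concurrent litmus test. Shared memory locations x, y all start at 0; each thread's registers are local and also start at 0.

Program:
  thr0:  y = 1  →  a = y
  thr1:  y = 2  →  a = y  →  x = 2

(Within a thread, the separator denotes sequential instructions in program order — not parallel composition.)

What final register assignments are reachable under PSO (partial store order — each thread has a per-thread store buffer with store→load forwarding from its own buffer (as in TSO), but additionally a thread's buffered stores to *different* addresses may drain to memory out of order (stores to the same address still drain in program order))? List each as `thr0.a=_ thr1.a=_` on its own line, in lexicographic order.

thr0.a=1 thr1.a=1
thr0.a=1 thr1.a=2
thr0.a=2 thr1.a=2

outcome vector order: (thr0.a,thr1.a)
|PSO outcomes| = 3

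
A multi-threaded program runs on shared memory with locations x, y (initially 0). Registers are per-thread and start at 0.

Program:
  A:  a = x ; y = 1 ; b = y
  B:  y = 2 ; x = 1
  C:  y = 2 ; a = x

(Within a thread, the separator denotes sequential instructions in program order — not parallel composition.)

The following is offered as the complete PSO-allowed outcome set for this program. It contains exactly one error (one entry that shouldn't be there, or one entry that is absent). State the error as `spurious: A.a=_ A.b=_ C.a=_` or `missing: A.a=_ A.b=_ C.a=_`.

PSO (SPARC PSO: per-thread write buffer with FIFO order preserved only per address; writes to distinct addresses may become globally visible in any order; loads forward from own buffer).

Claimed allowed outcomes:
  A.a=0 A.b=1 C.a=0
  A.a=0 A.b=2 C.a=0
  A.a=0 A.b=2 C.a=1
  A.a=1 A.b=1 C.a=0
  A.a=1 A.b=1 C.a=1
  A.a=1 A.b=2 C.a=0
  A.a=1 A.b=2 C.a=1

outcome vector order: (A.a,A.b,C.a)
[PSO] allowed = {010; 011; 020; 021; 110; 111; 120; 121}
PSO∖claimed = {011}

missing: A.a=0 A.b=1 C.a=1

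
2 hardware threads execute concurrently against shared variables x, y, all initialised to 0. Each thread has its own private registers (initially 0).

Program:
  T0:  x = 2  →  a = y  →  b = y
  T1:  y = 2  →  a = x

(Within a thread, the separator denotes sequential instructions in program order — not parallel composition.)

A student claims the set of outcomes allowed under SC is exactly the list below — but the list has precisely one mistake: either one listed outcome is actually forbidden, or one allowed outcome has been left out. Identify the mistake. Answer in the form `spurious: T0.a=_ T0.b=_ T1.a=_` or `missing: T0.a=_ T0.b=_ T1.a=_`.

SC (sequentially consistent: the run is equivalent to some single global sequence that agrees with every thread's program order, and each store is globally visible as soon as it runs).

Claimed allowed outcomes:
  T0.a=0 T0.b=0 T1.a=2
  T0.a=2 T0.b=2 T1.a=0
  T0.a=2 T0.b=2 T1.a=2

outcome vector order: (T0.a,T0.b,T1.a)
SC: 4 outcomes — {<0 0 2>, <0 2 2>, <2 2 0>, <2 2 2>}
SC∖claimed = {<0 2 2>}

missing: T0.a=0 T0.b=2 T1.a=2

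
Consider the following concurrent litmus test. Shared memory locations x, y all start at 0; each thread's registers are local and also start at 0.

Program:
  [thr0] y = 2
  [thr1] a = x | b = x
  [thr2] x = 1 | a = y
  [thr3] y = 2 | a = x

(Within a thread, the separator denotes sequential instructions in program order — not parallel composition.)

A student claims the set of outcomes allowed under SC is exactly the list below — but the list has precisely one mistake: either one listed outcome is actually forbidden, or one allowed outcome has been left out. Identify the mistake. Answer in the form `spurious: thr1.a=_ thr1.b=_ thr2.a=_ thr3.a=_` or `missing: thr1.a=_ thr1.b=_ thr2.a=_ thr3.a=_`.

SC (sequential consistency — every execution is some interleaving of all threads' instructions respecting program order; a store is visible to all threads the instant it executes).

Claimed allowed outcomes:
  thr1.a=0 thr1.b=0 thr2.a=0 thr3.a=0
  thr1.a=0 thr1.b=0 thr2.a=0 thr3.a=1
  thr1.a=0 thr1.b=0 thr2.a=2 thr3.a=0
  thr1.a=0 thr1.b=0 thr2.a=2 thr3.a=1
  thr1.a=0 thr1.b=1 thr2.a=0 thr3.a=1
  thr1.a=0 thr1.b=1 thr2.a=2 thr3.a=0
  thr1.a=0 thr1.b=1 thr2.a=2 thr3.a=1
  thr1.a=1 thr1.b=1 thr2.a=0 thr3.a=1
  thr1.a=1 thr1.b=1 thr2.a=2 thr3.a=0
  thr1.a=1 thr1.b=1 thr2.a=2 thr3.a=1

spurious: thr1.a=0 thr1.b=0 thr2.a=0 thr3.a=0

outcome vector order: (thr1.a,thr1.b,thr2.a,thr3.a)
SC: 9 outcomes — {<0 0 0 1>; <0 0 2 0>; <0 0 2 1>; <0 1 0 1>; <0 1 2 0>; <0 1 2 1>; <1 1 0 1>; <1 1 2 0>; <1 1 2 1>}
claimed∖SC = {<0 0 0 0>}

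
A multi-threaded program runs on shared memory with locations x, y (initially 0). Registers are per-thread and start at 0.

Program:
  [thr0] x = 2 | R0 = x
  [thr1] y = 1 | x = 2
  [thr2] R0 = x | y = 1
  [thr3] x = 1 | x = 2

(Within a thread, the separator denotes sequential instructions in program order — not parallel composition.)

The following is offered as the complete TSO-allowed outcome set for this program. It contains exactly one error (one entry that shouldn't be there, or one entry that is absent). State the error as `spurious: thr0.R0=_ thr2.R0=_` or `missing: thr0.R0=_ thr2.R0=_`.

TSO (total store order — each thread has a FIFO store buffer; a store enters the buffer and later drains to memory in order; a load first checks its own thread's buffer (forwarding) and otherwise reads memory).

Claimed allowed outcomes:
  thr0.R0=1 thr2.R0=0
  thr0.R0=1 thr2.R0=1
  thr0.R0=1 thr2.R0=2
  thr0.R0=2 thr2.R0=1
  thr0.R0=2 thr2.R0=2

outcome vector order: (thr0.R0,thr2.R0)
TSO: 6 outcomes — {<1 0>; <1 1>; <1 2>; <2 0>; <2 1>; <2 2>}
TSO∖claimed = {<2 0>}

missing: thr0.R0=2 thr2.R0=0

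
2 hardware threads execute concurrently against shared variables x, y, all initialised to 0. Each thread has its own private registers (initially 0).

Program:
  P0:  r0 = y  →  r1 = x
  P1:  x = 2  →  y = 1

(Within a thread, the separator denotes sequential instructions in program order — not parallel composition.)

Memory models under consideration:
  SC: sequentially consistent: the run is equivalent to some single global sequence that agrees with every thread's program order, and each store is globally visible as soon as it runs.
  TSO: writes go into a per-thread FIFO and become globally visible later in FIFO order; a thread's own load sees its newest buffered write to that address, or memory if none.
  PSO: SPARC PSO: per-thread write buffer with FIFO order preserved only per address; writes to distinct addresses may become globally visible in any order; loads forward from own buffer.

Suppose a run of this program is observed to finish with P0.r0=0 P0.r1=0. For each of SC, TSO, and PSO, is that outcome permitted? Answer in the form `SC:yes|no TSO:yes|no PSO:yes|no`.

SC:yes TSO:yes PSO:yes

outcome vector order: (P0.r0,P0.r1)
SC (3): (0,0) (0,2) (1,2)
TSO (3): (0,0) (0,2) (1,2)
PSO (4): (0,0) (0,2) (1,0) (1,2)
target (0,0) ∈ {SC,TSO,PSO}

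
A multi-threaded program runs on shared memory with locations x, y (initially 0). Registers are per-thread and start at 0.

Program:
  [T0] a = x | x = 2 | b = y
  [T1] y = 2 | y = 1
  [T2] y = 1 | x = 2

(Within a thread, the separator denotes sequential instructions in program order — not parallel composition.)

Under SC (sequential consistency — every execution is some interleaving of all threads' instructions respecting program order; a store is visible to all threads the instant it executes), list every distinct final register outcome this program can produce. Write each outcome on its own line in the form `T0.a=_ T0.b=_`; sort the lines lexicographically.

outcome vector order: (T0.a,T0.b)
|SC outcomes| = 5

T0.a=0 T0.b=0
T0.a=0 T0.b=1
T0.a=0 T0.b=2
T0.a=2 T0.b=1
T0.a=2 T0.b=2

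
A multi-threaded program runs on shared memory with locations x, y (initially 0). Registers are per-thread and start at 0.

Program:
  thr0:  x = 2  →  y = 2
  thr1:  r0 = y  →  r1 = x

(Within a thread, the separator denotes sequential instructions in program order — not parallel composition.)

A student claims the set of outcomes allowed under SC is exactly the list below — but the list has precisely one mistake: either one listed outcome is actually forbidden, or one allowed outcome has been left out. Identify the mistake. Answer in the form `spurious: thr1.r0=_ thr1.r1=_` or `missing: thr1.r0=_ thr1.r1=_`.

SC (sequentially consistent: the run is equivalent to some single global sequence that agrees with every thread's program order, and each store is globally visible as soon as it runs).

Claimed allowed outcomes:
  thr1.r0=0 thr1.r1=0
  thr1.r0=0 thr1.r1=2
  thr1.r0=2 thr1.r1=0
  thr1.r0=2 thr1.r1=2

spurious: thr1.r0=2 thr1.r1=0

outcome vector order: (thr1.r0,thr1.r1)
SC: 3 outcomes — {<0 0>, <0 2>, <2 2>}
claimed∖SC = {<2 0>}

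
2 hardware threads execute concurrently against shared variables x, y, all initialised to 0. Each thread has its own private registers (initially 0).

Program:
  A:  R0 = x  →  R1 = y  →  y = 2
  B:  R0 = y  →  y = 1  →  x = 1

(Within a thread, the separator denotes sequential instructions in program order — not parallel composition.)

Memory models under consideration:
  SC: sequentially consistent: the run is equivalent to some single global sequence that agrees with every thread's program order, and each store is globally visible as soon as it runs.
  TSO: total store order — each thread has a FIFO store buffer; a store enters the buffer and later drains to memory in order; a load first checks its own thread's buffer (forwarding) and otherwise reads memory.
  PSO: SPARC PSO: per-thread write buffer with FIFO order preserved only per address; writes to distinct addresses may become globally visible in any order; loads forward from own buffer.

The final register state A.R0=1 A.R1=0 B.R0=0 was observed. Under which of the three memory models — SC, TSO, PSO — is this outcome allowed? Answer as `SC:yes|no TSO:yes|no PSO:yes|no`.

outcome vector order: (A.R0,A.R1,B.R0)
under SC → 0/0/0; 0/0/2; 0/1/0; 1/1/0
under TSO → 0/0/0; 0/0/2; 0/1/0; 1/1/0
under PSO → 0/0/0; 0/0/2; 0/1/0; 1/0/0; 1/1/0
target 1/0/0 ∈ {PSO}

SC:no TSO:no PSO:yes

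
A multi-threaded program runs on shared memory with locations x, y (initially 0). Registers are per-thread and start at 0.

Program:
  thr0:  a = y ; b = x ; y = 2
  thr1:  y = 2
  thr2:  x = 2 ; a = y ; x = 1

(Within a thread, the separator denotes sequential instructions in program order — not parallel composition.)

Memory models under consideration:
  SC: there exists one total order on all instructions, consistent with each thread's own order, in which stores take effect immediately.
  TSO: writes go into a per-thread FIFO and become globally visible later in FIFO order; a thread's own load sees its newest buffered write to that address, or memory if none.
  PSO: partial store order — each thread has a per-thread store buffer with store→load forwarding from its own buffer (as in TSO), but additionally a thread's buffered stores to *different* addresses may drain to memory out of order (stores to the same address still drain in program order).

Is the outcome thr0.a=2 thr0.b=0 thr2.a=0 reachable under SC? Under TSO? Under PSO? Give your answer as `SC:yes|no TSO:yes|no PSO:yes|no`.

SC:no TSO:yes PSO:yes

outcome vector order: (thr0.a,thr0.b,thr2.a)
under SC → 000; 002; 010; 012; 020; 022; 202; 210; 212; 220; 222
under TSO → 000; 002; 010; 012; 020; 022; 200; 202; 210; 212; 220; 222
under PSO → 000; 002; 010; 012; 020; 022; 200; 202; 210; 212; 220; 222
target 200 ∈ {TSO,PSO}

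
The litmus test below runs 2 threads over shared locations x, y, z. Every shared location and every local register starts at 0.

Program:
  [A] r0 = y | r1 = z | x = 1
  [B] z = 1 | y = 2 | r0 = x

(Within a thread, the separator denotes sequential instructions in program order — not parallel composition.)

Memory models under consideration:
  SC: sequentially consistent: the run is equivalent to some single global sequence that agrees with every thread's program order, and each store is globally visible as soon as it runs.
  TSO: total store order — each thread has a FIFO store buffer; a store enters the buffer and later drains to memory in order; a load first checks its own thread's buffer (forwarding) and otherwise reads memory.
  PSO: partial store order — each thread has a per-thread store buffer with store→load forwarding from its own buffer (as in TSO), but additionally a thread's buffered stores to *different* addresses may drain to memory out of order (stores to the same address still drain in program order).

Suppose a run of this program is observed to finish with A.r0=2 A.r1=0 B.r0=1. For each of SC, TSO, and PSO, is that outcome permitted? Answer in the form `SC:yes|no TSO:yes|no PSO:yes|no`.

SC:no TSO:no PSO:yes

outcome vector order: (A.r0,A.r1,B.r0)
SC (6): 000; 001; 010; 011; 210; 211
TSO (6): 000; 001; 010; 011; 210; 211
PSO (8): 000; 001; 010; 011; 200; 201; 210; 211
target 201 ∈ {PSO}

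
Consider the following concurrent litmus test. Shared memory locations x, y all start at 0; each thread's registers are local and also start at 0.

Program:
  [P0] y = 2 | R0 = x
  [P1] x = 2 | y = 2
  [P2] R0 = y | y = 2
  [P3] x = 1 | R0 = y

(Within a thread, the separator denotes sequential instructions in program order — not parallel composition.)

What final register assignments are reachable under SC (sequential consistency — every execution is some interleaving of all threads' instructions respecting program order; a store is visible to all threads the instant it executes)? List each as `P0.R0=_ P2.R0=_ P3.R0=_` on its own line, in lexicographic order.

P0.R0=0 P2.R0=0 P3.R0=2
P0.R0=0 P2.R0=2 P3.R0=2
P0.R0=1 P2.R0=0 P3.R0=0
P0.R0=1 P2.R0=0 P3.R0=2
P0.R0=1 P2.R0=2 P3.R0=0
P0.R0=1 P2.R0=2 P3.R0=2
P0.R0=2 P2.R0=0 P3.R0=0
P0.R0=2 P2.R0=0 P3.R0=2
P0.R0=2 P2.R0=2 P3.R0=0
P0.R0=2 P2.R0=2 P3.R0=2

outcome vector order: (P0.R0,P2.R0,P3.R0)
|SC outcomes| = 10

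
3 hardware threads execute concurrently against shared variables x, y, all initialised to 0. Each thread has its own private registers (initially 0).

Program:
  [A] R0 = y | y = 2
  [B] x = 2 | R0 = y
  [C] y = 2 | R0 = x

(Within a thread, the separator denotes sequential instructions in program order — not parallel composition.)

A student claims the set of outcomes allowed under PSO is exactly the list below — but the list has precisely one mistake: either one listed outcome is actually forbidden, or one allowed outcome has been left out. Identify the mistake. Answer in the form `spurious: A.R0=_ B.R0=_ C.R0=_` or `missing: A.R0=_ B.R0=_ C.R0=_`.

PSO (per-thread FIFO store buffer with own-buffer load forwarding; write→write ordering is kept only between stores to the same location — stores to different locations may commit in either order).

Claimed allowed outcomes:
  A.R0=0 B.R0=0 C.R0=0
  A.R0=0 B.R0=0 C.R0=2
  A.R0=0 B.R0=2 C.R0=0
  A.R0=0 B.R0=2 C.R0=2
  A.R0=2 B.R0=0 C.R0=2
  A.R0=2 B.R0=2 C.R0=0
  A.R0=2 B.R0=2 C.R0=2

missing: A.R0=2 B.R0=0 C.R0=0

outcome vector order: (A.R0,B.R0,C.R0)
PSO (8): (0,0,0); (0,0,2); (0,2,0); (0,2,2); (2,0,0); (2,0,2); (2,2,0); (2,2,2)
PSO∖claimed = {(2,0,0)}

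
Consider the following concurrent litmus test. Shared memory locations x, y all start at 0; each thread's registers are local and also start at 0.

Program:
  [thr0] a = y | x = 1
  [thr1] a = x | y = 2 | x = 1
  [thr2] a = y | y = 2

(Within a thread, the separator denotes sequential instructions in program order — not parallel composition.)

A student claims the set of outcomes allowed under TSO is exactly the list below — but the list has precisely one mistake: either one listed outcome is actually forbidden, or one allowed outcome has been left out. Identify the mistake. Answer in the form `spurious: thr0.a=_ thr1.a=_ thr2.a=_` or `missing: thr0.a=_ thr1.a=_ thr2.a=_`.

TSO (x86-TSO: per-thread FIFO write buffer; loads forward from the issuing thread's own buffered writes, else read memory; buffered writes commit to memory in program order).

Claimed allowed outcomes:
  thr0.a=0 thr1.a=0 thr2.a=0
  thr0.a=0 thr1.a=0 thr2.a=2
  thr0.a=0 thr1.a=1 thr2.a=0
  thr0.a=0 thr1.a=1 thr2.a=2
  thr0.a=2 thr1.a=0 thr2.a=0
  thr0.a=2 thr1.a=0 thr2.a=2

outcome vector order: (thr0.a,thr1.a,thr2.a)
TSO: 7 outcomes — {<0 0 0>, <0 0 2>, <0 1 0>, <0 1 2>, <2 0 0>, <2 0 2>, <2 1 0>}
TSO∖claimed = {<2 1 0>}

missing: thr0.a=2 thr1.a=1 thr2.a=0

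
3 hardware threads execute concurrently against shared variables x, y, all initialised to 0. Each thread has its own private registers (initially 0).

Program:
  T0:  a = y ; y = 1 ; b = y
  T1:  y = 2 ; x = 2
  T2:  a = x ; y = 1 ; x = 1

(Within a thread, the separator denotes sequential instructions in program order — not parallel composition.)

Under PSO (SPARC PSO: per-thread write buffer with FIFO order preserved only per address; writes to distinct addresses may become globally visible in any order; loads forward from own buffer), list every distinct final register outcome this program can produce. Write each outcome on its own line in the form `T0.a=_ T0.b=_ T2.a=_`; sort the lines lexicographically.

T0.a=0 T0.b=1 T2.a=0
T0.a=0 T0.b=1 T2.a=2
T0.a=0 T0.b=2 T2.a=0
T0.a=0 T0.b=2 T2.a=2
T0.a=1 T0.b=1 T2.a=0
T0.a=1 T0.b=1 T2.a=2
T0.a=1 T0.b=2 T2.a=0
T0.a=1 T0.b=2 T2.a=2
T0.a=2 T0.b=1 T2.a=0
T0.a=2 T0.b=1 T2.a=2

outcome vector order: (T0.a,T0.b,T2.a)
|PSO outcomes| = 10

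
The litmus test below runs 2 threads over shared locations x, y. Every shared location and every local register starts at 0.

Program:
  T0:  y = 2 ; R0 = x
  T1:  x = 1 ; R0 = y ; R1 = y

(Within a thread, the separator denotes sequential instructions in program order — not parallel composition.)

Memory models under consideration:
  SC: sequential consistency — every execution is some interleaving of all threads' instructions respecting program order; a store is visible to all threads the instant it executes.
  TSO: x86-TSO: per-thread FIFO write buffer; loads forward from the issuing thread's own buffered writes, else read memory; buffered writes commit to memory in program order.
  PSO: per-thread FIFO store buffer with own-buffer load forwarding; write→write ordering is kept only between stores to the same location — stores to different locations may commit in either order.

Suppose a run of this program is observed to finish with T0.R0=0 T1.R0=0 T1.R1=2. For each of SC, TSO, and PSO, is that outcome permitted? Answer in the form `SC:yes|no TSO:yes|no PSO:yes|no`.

outcome vector order: (T0.R0,T1.R0,T1.R1)
SC (4): 022 100 102 122
TSO (6): 000 002 022 100 102 122
PSO (6): 000 002 022 100 102 122
target 002 ∈ {TSO,PSO}

SC:no TSO:yes PSO:yes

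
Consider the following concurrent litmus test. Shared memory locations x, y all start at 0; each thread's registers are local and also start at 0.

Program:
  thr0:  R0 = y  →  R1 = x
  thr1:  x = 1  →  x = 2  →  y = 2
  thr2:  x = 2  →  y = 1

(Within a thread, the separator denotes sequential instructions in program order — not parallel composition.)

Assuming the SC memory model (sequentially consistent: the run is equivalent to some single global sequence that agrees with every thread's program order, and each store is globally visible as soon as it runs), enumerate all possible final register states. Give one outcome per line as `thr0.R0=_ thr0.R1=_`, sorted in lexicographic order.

thr0.R0=0 thr0.R1=0
thr0.R0=0 thr0.R1=1
thr0.R0=0 thr0.R1=2
thr0.R0=1 thr0.R1=1
thr0.R0=1 thr0.R1=2
thr0.R0=2 thr0.R1=2

outcome vector order: (thr0.R0,thr0.R1)
|SC outcomes| = 6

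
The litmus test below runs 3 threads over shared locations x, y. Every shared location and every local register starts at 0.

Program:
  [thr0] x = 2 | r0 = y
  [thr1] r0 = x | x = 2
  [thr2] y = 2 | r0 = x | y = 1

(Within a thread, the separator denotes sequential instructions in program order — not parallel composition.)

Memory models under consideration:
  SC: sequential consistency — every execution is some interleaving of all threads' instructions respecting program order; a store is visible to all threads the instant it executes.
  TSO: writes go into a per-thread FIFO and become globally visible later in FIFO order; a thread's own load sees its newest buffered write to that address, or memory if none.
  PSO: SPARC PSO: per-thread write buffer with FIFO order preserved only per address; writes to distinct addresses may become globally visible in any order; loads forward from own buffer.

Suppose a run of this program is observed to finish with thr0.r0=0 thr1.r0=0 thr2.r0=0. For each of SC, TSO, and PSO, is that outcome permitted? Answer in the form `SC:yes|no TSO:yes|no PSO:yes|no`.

outcome vector order: (thr0.r0,thr1.r0,thr2.r0)
SC (10): <0 0 2>; <0 2 2>; <1 0 0>; <1 0 2>; <1 2 0>; <1 2 2>; <2 0 0>; <2 0 2>; <2 2 0>; <2 2 2>
TSO (12): <0 0 0>; <0 0 2>; <0 2 0>; <0 2 2>; <1 0 0>; <1 0 2>; <1 2 0>; <1 2 2>; <2 0 0>; <2 0 2>; <2 2 0>; <2 2 2>
PSO (12): <0 0 0>; <0 0 2>; <0 2 0>; <0 2 2>; <1 0 0>; <1 0 2>; <1 2 0>; <1 2 2>; <2 0 0>; <2 0 2>; <2 2 0>; <2 2 2>
target <0 0 0> ∈ {TSO,PSO}

SC:no TSO:yes PSO:yes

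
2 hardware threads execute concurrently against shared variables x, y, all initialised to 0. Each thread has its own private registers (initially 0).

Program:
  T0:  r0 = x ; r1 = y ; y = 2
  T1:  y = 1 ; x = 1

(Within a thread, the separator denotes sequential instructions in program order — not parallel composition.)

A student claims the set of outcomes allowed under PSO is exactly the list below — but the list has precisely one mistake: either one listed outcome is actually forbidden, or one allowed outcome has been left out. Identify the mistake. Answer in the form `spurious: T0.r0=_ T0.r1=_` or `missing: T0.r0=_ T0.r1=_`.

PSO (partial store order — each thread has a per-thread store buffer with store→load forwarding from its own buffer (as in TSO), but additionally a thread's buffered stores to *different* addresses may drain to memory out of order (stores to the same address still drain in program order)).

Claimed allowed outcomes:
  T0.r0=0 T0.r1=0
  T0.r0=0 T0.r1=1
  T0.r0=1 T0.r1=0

outcome vector order: (T0.r0,T0.r1)
[PSO] allowed = {0/0, 0/1, 1/0, 1/1}
PSO∖claimed = {1/1}

missing: T0.r0=1 T0.r1=1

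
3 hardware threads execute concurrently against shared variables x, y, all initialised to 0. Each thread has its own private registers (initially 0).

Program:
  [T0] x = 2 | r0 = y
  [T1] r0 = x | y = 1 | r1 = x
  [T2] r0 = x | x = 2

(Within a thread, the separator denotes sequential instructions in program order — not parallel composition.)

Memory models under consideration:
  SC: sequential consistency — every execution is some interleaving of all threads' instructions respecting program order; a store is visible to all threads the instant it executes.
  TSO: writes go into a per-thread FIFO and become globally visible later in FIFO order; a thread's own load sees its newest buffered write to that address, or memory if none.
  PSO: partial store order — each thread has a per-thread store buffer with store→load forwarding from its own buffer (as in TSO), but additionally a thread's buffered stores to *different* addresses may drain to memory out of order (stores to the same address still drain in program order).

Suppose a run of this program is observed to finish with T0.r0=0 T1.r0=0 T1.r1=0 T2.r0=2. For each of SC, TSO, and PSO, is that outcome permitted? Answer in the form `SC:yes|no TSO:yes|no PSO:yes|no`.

outcome vector order: (T0.r0,T1.r0,T1.r1,T2.r0)
[SC] allowed = {<0 0 2 0>; <0 0 2 2>; <0 2 2 0>; <0 2 2 2>; <1 0 0 0>; <1 0 0 2>; <1 0 2 0>; <1 0 2 2>; <1 2 2 0>; <1 2 2 2>}
[TSO] allowed = {<0 0 0 0>; <0 0 0 2>; <0 0 2 0>; <0 0 2 2>; <0 2 2 0>; <0 2 2 2>; <1 0 0 0>; <1 0 0 2>; <1 0 2 0>; <1 0 2 2>; <1 2 2 0>; <1 2 2 2>}
[PSO] allowed = {<0 0 0 0>; <0 0 0 2>; <0 0 2 0>; <0 0 2 2>; <0 2 2 0>; <0 2 2 2>; <1 0 0 0>; <1 0 0 2>; <1 0 2 0>; <1 0 2 2>; <1 2 2 0>; <1 2 2 2>}
target <0 0 0 2> ∈ {TSO,PSO}

SC:no TSO:yes PSO:yes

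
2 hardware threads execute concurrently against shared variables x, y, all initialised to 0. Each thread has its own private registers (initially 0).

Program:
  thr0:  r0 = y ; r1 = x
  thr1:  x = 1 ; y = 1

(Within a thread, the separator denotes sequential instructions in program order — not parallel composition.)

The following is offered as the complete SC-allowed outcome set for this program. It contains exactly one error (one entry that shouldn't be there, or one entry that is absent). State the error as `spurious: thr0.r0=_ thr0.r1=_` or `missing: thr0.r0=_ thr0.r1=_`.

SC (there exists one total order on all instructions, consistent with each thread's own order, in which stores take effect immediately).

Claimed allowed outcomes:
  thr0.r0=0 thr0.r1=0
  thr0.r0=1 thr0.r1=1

outcome vector order: (thr0.r0,thr0.r1)
[SC] allowed = {0/0, 0/1, 1/1}
SC∖claimed = {0/1}

missing: thr0.r0=0 thr0.r1=1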